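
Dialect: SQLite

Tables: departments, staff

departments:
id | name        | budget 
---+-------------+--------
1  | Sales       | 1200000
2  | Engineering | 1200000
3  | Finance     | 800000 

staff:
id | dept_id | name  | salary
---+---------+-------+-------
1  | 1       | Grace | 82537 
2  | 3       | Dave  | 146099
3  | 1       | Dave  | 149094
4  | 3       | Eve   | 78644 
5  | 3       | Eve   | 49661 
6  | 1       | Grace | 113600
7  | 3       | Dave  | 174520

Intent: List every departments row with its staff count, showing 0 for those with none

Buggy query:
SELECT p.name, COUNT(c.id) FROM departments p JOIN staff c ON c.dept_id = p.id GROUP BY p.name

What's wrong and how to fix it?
Bug: An inner join excludes parents with zero children

Fix: Switch to LEFT JOIN to retain unmatched parent rows

Corrected query:
SELECT p.name, COUNT(c.id) FROM departments p LEFT JOIN staff c ON c.dept_id = p.id GROUP BY p.name

Result:
name        | COUNT(c.id)
------------+------------
Engineering | 0          
Finance     | 4          
Sales       | 3          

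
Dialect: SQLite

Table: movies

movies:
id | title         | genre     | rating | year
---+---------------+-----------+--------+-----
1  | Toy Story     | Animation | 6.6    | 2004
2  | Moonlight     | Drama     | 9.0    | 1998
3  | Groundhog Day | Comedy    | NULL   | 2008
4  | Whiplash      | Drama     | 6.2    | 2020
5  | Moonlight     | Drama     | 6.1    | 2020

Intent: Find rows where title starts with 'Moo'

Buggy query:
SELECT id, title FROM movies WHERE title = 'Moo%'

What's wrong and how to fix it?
Bug: Wildcards only work with LIKE; '=' treats '%' as a literal character

Fix: Use LIKE for wildcard pattern matching

Corrected query:
SELECT id, title FROM movies WHERE title LIKE 'Moo%'

Result:
id | title    
---+----------
2  | Moonlight
5  | Moonlight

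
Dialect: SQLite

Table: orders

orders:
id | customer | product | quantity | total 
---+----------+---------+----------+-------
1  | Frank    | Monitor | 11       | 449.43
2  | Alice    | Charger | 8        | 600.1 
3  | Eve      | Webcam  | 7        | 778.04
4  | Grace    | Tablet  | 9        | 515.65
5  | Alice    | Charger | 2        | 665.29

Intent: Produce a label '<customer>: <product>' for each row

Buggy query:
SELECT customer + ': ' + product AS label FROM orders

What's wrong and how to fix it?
Bug: '+' is numeric addition; on text columns SQLite converts them to 0 instead of concatenating

Fix: Use the || operator for string concatenation

Corrected query:
SELECT customer || ': ' || product AS label FROM orders

Result:
label         
--------------
Frank: Monitor
Alice: Charger
Eve: Webcam   
Grace: Tablet 
Alice: Charger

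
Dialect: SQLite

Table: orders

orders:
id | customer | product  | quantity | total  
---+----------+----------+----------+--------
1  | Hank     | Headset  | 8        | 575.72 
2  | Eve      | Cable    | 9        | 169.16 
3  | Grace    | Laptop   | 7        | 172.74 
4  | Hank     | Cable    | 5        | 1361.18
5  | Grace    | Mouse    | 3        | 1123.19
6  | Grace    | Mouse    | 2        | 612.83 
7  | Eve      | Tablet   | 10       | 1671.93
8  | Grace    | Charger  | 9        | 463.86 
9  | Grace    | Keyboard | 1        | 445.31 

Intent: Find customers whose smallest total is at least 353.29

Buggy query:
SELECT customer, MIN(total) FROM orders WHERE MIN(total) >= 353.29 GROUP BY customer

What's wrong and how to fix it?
Bug: MIN() in WHERE is a misuse of aggregate

Fix: Use HAVING for the per-group MIN condition

Corrected query:
SELECT customer, MIN(total) FROM orders GROUP BY customer HAVING MIN(total) >= 353.29

Result:
customer | MIN(total)
---------+-----------
Hank     | 575.72    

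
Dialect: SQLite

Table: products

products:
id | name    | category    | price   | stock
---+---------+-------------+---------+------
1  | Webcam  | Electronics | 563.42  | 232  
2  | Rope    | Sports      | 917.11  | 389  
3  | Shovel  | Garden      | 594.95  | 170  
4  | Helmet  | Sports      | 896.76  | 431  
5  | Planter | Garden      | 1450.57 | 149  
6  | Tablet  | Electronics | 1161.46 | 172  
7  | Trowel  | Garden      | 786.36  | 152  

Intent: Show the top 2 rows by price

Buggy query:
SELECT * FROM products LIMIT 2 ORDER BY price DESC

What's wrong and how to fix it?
Bug: ORDER BY cannot follow LIMIT; LIMIT is the final clause

Fix: Sort with ORDER BY, then apply LIMIT

Corrected query:
SELECT * FROM products ORDER BY price DESC LIMIT 2

Result:
id | name    | category    | price   | stock
---+---------+-------------+---------+------
5  | Planter | Garden      | 1450.57 | 149  
6  | Tablet  | Electronics | 1161.46 | 172  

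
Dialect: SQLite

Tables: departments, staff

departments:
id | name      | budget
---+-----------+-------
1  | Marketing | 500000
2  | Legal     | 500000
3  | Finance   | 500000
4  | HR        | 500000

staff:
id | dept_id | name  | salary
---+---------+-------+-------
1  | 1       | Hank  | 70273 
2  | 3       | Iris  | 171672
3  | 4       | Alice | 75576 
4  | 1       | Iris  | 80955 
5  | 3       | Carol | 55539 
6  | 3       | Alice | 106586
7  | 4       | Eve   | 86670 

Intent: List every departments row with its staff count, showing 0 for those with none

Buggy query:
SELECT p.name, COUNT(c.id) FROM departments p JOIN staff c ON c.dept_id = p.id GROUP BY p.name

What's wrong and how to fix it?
Bug: INNER JOIN drops departments rows that have no matching staff rows

Fix: Use LEFT JOIN so parents without children still appear (COUNT(c.id) gives 0)

Corrected query:
SELECT p.name, COUNT(c.id) FROM departments p LEFT JOIN staff c ON c.dept_id = p.id GROUP BY p.name

Result:
name      | COUNT(c.id)
----------+------------
Finance   | 3          
HR        | 2          
Legal     | 0          
Marketing | 2          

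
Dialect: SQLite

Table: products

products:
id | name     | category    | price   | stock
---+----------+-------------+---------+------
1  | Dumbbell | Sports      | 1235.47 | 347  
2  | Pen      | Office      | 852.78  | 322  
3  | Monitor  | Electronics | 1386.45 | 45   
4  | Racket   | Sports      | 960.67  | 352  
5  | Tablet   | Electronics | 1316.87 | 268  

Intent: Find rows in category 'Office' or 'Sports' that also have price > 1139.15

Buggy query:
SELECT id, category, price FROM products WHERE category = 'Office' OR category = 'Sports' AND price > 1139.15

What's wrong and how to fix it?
Bug: Without parentheses, AND is evaluated before OR, so the price filter only applies to the 'Sports' branch

Fix: Add parentheses around the OR so the AND applies to both alternatives

Corrected query:
SELECT id, category, price FROM products WHERE (category = 'Office' OR category = 'Sports') AND price > 1139.15

Result:
id | category | price  
---+----------+--------
1  | Sports   | 1235.47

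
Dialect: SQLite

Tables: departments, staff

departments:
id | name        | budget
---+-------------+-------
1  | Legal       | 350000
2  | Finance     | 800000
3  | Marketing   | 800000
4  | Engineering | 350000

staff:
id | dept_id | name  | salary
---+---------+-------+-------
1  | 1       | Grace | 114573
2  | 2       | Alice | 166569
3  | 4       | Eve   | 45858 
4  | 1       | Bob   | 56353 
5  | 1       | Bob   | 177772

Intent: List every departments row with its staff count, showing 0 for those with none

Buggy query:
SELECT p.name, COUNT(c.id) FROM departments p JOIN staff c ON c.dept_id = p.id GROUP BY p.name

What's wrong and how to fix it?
Bug: INNER JOIN drops departments rows that have no matching staff rows

Fix: Use LEFT JOIN so parents without children still appear (COUNT(c.id) gives 0)

Corrected query:
SELECT p.name, COUNT(c.id) FROM departments p LEFT JOIN staff c ON c.dept_id = p.id GROUP BY p.name

Result:
name        | COUNT(c.id)
------------+------------
Engineering | 1          
Finance     | 1          
Legal       | 3          
Marketing   | 0          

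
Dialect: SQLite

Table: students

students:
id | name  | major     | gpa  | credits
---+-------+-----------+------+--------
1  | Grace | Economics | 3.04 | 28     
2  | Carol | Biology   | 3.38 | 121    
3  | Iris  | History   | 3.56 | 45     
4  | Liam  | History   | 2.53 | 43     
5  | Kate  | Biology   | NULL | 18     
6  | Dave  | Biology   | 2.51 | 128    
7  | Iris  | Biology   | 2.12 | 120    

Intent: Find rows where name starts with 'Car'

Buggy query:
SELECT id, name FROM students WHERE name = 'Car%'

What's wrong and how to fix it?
Bug: '=' compares the literal string including the % character; pattern matching needs LIKE

Fix: Use LIKE for wildcard pattern matching

Corrected query:
SELECT id, name FROM students WHERE name LIKE 'Car%'

Result:
id | name 
---+------
2  | Carol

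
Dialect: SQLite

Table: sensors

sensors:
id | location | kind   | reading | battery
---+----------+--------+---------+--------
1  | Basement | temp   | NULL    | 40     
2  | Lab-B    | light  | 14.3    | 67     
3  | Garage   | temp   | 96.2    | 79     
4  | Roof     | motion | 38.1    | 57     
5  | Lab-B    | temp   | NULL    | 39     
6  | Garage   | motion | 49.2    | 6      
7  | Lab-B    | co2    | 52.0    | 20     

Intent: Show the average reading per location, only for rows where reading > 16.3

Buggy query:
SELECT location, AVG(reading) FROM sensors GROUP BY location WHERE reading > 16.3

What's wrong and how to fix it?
Bug: Row-level WHERE must come before GROUP BY in the clause order

Fix: Place WHERE between FROM and GROUP BY

Corrected query:
SELECT location, AVG(reading) FROM sensors WHERE reading > 16.3 GROUP BY location

Result:
location | AVG(reading)
---------+-------------
Garage   | 72.7        
Lab-B    | 52          
Roof     | 38.1        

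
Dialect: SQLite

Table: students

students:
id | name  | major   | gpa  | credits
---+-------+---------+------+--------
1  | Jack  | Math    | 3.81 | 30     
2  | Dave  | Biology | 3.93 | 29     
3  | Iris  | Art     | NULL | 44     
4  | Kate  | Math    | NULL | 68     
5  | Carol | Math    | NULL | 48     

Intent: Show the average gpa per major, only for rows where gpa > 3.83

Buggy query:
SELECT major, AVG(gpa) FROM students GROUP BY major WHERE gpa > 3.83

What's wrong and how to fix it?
Bug: Row-level WHERE must come before GROUP BY in the clause order

Fix: Place WHERE between FROM and GROUP BY

Corrected query:
SELECT major, AVG(gpa) FROM students WHERE gpa > 3.83 GROUP BY major

Result:
major   | AVG(gpa)
--------+---------
Biology | 3.93    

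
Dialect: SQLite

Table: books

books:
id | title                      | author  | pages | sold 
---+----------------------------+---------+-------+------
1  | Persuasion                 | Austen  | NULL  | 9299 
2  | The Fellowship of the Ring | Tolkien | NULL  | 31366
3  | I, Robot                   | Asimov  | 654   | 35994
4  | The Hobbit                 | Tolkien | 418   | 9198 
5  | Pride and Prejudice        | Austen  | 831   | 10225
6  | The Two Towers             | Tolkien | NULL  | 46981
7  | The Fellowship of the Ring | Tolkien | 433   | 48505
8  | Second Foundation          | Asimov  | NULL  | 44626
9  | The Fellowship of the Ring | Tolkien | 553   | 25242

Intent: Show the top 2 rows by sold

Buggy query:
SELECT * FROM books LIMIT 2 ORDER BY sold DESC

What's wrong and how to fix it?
Bug: ORDER BY cannot follow LIMIT; LIMIT is the final clause

Fix: Swap the clauses: ORDER BY first, then LIMIT

Corrected query:
SELECT * FROM books ORDER BY sold DESC LIMIT 2

Result:
id | title                      | author  | pages | sold 
---+----------------------------+---------+-------+------
7  | The Fellowship of the Ring | Tolkien | 433   | 48505
6  | The Two Towers             | Tolkien | NULL  | 46981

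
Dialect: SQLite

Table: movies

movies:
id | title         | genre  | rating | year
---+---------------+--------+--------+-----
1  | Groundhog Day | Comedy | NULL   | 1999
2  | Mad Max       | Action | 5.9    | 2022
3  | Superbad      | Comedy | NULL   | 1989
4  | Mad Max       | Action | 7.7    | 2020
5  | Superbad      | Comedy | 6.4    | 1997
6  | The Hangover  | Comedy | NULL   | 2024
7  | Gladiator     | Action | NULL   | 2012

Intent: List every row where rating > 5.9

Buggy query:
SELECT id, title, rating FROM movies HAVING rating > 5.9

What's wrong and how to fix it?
Bug: This is a non-aggregate query (no GROUP BY, no aggregates), so in SQLite the HAVING clause is invalid here; a row-level condition belongs in WHERE

Fix: Replace HAVING with WHERE since the condition applies to individual rows

Corrected query:
SELECT id, title, rating FROM movies WHERE rating > 5.9

Result:
id | title    | rating
---+----------+-------
4  | Mad Max  | 7.7   
5  | Superbad | 6.4   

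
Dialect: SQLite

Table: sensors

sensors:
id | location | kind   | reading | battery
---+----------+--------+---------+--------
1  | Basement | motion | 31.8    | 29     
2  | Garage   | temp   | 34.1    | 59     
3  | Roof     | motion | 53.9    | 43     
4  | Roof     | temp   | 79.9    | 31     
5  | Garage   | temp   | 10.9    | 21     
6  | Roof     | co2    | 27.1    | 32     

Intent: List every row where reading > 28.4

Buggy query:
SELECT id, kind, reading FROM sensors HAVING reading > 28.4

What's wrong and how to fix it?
Bug: This is a non-aggregate query (no GROUP BY, no aggregates), so in SQLite the HAVING clause is invalid here; a row-level condition belongs in WHERE

Fix: Replace HAVING with WHERE since the condition applies to individual rows

Corrected query:
SELECT id, kind, reading FROM sensors WHERE reading > 28.4

Result:
id | kind   | reading
---+--------+--------
1  | motion | 31.8   
2  | temp   | 34.1   
3  | motion | 53.9   
4  | temp   | 79.9   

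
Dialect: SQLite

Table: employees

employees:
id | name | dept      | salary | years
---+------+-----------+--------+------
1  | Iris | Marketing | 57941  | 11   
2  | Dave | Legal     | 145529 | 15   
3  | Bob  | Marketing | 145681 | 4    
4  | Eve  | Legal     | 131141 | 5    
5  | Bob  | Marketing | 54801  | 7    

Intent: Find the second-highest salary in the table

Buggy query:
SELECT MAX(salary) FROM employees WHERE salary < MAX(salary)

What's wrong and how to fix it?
Bug: The inner MAX is an aggregate inside WHERE, which is not allowed

Fix: Put the inner MAX in a scalar subquery

Corrected query:
SELECT MAX(salary) FROM employees WHERE salary < (SELECT MAX(salary) FROM employees)

Result:
MAX(salary)
-----------
145529     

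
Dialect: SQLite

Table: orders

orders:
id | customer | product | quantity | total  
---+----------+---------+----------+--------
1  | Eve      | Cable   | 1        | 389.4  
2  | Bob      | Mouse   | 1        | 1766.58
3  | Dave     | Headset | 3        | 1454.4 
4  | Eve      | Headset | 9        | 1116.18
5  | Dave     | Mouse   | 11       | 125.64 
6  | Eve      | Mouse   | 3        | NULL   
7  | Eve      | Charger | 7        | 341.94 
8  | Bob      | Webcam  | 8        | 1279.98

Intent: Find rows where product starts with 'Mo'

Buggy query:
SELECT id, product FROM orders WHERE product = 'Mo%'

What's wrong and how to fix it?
Bug: Wildcards only work with LIKE; '=' treats '%' as a literal character

Fix: Replace '=' with LIKE so 'Mo%' is treated as a pattern

Corrected query:
SELECT id, product FROM orders WHERE product LIKE 'Mo%'

Result:
id | product
---+--------
2  | Mouse  
5  | Mouse  
6  | Mouse  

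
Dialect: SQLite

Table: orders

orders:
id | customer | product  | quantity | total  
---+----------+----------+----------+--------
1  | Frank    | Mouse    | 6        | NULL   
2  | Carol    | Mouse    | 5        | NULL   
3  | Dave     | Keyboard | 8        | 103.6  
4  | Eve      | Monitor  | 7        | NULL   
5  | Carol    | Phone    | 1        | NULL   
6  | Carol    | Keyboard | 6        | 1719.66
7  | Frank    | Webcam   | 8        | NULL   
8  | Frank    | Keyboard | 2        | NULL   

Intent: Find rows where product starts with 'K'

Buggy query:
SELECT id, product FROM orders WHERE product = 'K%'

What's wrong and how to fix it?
Bug: '=' compares the literal string including the % character; pattern matching needs LIKE

Fix: Use LIKE for wildcard pattern matching

Corrected query:
SELECT id, product FROM orders WHERE product LIKE 'K%'

Result:
id | product 
---+---------
3  | Keyboard
6  | Keyboard
8  | Keyboard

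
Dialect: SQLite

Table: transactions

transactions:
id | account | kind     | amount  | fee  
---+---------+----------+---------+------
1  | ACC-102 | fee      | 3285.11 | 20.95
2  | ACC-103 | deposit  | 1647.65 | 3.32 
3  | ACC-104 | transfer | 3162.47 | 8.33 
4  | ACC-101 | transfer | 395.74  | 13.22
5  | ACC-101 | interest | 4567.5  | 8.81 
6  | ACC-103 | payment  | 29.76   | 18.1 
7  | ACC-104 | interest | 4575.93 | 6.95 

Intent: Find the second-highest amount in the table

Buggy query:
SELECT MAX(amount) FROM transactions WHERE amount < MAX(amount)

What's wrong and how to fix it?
Bug: MAX(amount) on the right of the comparison is an aggregate-in-WHERE error

Fix: Compute the overall MAX in a subquery, then take MAX of rows below it

Corrected query:
SELECT MAX(amount) FROM transactions WHERE amount < (SELECT MAX(amount) FROM transactions)

Result:
MAX(amount)
-----------
4567.5     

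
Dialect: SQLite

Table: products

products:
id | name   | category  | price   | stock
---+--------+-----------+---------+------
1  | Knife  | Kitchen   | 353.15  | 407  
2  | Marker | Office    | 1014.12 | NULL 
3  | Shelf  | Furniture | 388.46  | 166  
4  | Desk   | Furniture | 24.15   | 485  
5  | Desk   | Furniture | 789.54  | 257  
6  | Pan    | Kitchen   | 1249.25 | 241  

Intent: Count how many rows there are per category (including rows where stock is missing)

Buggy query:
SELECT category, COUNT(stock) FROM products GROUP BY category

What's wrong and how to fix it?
Bug: COUNT(stock) skips NULLs, so groups with missing stock are undercounted

Fix: Use COUNT(*) to count all rows regardless of NULL

Corrected query:
SELECT category, COUNT(*) FROM products GROUP BY category

Result:
category  | COUNT(*)
----------+---------
Furniture | 3       
Kitchen   | 2       
Office    | 1       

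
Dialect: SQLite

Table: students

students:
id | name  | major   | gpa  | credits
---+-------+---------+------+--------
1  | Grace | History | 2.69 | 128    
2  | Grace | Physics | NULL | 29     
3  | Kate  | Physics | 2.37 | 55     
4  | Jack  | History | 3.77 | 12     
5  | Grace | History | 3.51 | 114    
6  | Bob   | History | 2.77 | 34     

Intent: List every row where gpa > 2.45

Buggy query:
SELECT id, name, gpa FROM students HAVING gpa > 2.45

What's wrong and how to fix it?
Bug: HAVING filters the output of aggregation, but this query has no GROUP BY and no aggregate functions, so SQLite rejects it (HAVING clause on a non-aggregate query); the condition here is per row

Fix: Use WHERE for row-level filtering

Corrected query:
SELECT id, name, gpa FROM students WHERE gpa > 2.45

Result:
id | name  | gpa 
---+-------+-----
1  | Grace | 2.69
4  | Jack  | 3.77
5  | Grace | 3.51
6  | Bob   | 2.77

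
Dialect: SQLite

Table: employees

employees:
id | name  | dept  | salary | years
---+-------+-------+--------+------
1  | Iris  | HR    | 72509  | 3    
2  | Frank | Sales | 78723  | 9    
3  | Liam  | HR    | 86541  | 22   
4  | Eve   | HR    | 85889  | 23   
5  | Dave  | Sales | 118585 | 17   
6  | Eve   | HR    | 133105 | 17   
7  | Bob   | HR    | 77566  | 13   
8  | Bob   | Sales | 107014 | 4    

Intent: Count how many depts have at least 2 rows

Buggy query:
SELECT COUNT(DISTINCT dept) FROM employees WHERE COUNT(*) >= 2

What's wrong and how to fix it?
Bug: WHERE filters individual rows, not groups, so a group-level COUNT is invalid there

Fix: Use a subquery that GROUPs and filters with HAVING, then count its rows

Corrected query:
SELECT COUNT(*) FROM (SELECT dept FROM employees GROUP BY dept HAVING COUNT(*) >= 2)

Result:
COUNT(*)
--------
2       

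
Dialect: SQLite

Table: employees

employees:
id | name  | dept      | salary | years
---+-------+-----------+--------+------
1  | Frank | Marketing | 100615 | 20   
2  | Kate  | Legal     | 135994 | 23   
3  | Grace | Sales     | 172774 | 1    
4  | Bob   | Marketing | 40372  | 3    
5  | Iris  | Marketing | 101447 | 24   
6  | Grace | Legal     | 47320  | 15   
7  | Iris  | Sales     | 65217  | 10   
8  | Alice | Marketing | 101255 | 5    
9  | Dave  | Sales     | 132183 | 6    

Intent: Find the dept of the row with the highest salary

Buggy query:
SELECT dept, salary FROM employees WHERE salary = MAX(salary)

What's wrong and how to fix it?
Bug: WHERE is evaluated per row; an aggregate over the whole table isn't defined there

Fix: Wrap MAX in a scalar subquery so WHERE compares against a single value

Corrected query:
SELECT dept, salary FROM employees WHERE salary = (SELECT MAX(salary) FROM employees)

Result:
dept  | salary
------+-------
Sales | 172774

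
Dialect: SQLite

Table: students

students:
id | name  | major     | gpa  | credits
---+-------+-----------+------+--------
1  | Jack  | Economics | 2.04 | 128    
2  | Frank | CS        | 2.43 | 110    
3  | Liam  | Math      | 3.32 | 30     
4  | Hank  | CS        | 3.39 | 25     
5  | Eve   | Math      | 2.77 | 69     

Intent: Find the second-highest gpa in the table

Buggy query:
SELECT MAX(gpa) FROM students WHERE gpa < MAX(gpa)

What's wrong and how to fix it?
Bug: The inner MAX is an aggregate inside WHERE, which is not allowed

Fix: Put the inner MAX in a scalar subquery

Corrected query:
SELECT MAX(gpa) FROM students WHERE gpa < (SELECT MAX(gpa) FROM students)

Result:
MAX(gpa)
--------
3.32    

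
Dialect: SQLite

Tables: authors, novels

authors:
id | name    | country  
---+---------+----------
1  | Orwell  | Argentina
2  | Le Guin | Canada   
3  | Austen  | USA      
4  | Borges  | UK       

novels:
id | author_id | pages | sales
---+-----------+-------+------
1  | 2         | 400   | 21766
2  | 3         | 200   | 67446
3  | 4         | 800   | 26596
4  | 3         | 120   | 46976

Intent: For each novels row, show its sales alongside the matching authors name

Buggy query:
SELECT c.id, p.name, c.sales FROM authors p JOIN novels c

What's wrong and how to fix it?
Bug: Missing join condition: each novels row is matched to all authors rows instead of just its own

Fix: Add ON c.author_id = p.id to the JOIN

Corrected query:
SELECT c.id, p.name, c.sales FROM authors p JOIN novels c ON c.author_id = p.id

Result:
id | name    | sales
---+---------+------
1  | Le Guin | 21766
2  | Austen  | 67446
3  | Borges  | 26596
4  | Austen  | 46976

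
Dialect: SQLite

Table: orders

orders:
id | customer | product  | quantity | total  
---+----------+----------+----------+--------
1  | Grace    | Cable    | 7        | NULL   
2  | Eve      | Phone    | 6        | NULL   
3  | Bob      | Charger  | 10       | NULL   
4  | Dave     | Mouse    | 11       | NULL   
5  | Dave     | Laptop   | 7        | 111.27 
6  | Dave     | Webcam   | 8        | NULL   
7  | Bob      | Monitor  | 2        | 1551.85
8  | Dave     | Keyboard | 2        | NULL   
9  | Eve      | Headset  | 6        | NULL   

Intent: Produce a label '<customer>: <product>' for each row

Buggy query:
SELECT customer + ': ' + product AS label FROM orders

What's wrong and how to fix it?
Bug: SQLite uses || for string concatenation; + coerces text to numbers (yielding 0)

Fix: Use the || operator for string concatenation

Corrected query:
SELECT customer || ': ' || product AS label FROM orders

Result:
label         
--------------
Grace: Cable  
Eve: Phone    
Bob: Charger  
Dave: Mouse   
Dave: Laptop  
Dave: Webcam  
Bob: Monitor  
Dave: Keyboard
Eve: Headset  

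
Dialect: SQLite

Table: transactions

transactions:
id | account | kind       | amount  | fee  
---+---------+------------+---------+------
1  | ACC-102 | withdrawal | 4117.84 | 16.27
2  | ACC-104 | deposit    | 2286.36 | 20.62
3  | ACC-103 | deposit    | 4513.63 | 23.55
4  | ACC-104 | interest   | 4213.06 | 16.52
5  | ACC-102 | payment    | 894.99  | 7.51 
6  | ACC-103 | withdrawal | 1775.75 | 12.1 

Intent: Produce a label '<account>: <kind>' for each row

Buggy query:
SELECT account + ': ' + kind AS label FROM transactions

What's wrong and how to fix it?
Bug: '+' is numeric addition; on text columns SQLite converts them to 0 instead of concatenating

Fix: Use the || operator for string concatenation

Corrected query:
SELECT account || ': ' || kind AS label FROM transactions

Result:
label              
-------------------
ACC-102: withdrawal
ACC-104: deposit   
ACC-103: deposit   
ACC-104: interest  
ACC-102: payment   
ACC-103: withdrawal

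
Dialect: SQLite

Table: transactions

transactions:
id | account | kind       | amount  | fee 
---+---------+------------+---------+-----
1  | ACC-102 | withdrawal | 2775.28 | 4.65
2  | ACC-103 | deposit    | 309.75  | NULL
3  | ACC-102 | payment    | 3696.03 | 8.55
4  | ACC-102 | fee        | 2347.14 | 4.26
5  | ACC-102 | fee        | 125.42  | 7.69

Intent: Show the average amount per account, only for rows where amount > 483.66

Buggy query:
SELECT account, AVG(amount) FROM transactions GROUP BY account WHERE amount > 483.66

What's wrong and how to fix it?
Bug: WHERE cannot follow GROUP BY

Fix: Move the WHERE clause before GROUP BY

Corrected query:
SELECT account, AVG(amount) FROM transactions WHERE amount > 483.66 GROUP BY account

Result:
account | AVG(amount)
--------+------------
ACC-102 | 2939.483333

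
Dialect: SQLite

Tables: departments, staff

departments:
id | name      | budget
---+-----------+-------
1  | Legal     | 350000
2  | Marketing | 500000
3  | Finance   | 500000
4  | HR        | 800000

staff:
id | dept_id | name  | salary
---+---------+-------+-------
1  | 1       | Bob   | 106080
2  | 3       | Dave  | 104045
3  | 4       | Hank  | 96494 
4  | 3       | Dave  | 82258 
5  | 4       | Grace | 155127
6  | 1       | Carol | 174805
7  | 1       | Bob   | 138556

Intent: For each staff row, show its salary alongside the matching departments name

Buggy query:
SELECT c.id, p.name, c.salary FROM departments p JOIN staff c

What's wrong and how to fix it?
Bug: JOIN with no ON clause produces a cartesian product; every staff row pairs with every departments row

Fix: Add ON c.dept_id = p.id to the JOIN

Corrected query:
SELECT c.id, p.name, c.salary FROM departments p JOIN staff c ON c.dept_id = p.id

Result:
id | name    | salary
---+---------+-------
1  | Legal   | 106080
2  | Finance | 104045
3  | HR      | 96494 
4  | Finance | 82258 
5  | HR      | 155127
6  | Legal   | 174805
7  | Legal   | 138556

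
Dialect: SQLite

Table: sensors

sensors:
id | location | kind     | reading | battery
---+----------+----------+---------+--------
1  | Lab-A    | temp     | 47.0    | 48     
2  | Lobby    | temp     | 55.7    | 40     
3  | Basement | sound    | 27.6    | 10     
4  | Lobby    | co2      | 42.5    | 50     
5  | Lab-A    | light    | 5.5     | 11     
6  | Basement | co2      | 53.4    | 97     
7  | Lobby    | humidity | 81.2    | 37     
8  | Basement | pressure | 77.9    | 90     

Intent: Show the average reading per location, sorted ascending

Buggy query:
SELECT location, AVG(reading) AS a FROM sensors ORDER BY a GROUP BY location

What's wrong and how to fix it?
Bug: ORDER BY appears before GROUP BY; SQL clause order requires GROUP BY first

Fix: Reorder: SELECT … FROM … GROUP BY … ORDER BY …

Corrected query:
SELECT location, AVG(reading) AS a FROM sensors GROUP BY location ORDER BY a

Result:
location | a        
---------+----------
Lab-A    | 26.25    
Basement | 52.966667
Lobby    | 59.8     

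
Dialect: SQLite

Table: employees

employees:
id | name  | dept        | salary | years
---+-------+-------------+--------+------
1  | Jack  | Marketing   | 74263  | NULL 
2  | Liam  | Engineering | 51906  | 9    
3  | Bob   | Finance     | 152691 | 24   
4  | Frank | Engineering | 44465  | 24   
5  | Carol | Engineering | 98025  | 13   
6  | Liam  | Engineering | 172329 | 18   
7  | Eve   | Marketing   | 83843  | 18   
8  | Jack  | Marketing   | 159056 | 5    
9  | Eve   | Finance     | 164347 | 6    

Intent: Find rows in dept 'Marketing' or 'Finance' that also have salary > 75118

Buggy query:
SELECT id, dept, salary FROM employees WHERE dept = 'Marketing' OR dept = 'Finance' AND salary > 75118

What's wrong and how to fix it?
Bug: AND binds tighter than OR, so this parses as dept = 'Marketing' OR (dept = 'Finance' AND salary > 75118)

Fix: Group the OR with parentheses (or use IN), then AND the threshold

Corrected query:
SELECT id, dept, salary FROM employees WHERE (dept = 'Marketing' OR dept = 'Finance') AND salary > 75118

Result:
id | dept      | salary
---+-----------+-------
3  | Finance   | 152691
7  | Marketing | 83843 
8  | Marketing | 159056
9  | Finance   | 164347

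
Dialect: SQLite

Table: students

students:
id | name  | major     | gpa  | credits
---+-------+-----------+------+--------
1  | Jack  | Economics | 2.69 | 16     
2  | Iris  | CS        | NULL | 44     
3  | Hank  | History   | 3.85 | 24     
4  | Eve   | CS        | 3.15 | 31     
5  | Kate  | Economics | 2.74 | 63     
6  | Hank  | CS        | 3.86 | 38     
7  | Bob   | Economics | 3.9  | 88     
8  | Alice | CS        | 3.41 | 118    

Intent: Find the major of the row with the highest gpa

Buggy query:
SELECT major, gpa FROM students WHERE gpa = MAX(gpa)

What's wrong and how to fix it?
Bug: WHERE is evaluated per row; an aggregate over the whole table isn't defined there

Fix: Wrap MAX in a scalar subquery so WHERE compares against a single value

Corrected query:
SELECT major, gpa FROM students WHERE gpa = (SELECT MAX(gpa) FROM students)

Result:
major     | gpa
----------+----
Economics | 3.9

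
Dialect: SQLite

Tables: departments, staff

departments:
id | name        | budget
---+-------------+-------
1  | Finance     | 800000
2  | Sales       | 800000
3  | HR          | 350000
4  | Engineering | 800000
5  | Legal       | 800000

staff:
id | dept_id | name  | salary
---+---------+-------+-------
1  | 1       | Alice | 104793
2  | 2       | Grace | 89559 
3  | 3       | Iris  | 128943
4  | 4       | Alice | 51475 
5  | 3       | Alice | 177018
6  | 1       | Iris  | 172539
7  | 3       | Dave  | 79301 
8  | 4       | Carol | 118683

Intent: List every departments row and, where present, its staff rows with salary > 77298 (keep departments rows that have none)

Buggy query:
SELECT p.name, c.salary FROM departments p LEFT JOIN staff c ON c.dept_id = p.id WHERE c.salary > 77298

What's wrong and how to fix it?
Bug: A WHERE condition on the right-hand table after LEFT JOIN drops unmatched parents

Fix: Move the right-table condition into the ON clause so unmatched parents are kept

Corrected query:
SELECT p.name, c.salary FROM departments p LEFT JOIN staff c ON c.dept_id = p.id AND c.salary > 77298

Result:
name        | salary
------------+-------
Finance     | 104793
Finance     | 172539
Sales       | 89559 
HR          | 79301 
HR          | 128943
HR          | 177018
Engineering | 118683
Legal       | NULL  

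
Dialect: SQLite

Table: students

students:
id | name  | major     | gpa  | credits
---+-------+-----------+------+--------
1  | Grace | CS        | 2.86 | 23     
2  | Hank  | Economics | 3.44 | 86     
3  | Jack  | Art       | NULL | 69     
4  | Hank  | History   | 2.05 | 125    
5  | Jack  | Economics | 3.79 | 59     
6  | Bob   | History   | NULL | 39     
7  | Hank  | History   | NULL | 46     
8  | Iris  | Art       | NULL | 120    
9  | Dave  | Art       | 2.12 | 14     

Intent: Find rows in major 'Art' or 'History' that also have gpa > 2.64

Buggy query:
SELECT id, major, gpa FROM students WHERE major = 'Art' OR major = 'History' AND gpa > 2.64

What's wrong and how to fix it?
Bug: AND binds tighter than OR, so this parses as major = 'Art' OR (major = 'History' AND gpa > 2.64)

Fix: Group the OR with parentheses (or use IN), then AND the threshold

Corrected query:
SELECT id, major, gpa FROM students WHERE (major = 'Art' OR major = 'History') AND gpa > 2.64

Result:
(no rows)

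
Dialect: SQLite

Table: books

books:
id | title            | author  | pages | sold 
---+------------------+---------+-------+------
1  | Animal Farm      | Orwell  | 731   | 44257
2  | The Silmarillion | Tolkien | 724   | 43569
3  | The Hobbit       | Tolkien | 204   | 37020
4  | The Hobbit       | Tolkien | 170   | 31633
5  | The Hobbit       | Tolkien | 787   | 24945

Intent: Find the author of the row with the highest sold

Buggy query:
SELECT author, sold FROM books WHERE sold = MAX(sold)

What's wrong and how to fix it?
Bug: WHERE is evaluated per row; an aggregate over the whole table isn't defined there

Fix: Wrap MAX in a scalar subquery so WHERE compares against a single value

Corrected query:
SELECT author, sold FROM books WHERE sold = (SELECT MAX(sold) FROM books)

Result:
author | sold 
-------+------
Orwell | 44257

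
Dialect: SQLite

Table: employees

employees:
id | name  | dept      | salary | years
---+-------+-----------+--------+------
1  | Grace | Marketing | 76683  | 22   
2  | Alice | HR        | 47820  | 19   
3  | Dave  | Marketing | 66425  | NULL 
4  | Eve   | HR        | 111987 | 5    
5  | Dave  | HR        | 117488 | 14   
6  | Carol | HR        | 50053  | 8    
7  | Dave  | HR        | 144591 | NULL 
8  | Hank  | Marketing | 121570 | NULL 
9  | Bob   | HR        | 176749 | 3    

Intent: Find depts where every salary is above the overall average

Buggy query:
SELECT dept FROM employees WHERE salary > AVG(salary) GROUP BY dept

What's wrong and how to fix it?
Bug: AVG() is an aggregate; it can't sit directly in WHERE

Fix: Compute the overall average in a scalar subquery and compare each group's MIN against it in HAVING

Corrected query:
SELECT dept FROM employees GROUP BY dept HAVING MIN(salary) > (SELECT AVG(salary) FROM employees)

Result:
(no rows)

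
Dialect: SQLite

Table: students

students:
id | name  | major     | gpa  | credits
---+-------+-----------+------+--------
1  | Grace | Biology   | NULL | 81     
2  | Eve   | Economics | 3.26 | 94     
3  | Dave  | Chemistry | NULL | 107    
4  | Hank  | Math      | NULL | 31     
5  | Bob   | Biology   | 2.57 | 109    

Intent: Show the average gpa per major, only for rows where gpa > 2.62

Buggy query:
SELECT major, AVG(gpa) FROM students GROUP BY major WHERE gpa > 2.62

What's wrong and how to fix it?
Bug: Row-level WHERE must come before GROUP BY in the clause order

Fix: Place WHERE between FROM and GROUP BY

Corrected query:
SELECT major, AVG(gpa) FROM students WHERE gpa > 2.62 GROUP BY major

Result:
major     | AVG(gpa)
----------+---------
Economics | 3.26    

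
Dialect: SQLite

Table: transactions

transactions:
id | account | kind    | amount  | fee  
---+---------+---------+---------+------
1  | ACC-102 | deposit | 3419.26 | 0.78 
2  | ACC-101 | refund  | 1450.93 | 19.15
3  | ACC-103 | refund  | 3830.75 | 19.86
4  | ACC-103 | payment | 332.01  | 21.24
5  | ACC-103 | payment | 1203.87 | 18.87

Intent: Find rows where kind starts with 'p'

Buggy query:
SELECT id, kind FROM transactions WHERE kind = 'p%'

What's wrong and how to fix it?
Bug: '=' compares the literal string including the % character; pattern matching needs LIKE

Fix: Replace '=' with LIKE so 'p%' is treated as a pattern

Corrected query:
SELECT id, kind FROM transactions WHERE kind LIKE 'p%'

Result:
id | kind   
---+--------
4  | payment
5  | payment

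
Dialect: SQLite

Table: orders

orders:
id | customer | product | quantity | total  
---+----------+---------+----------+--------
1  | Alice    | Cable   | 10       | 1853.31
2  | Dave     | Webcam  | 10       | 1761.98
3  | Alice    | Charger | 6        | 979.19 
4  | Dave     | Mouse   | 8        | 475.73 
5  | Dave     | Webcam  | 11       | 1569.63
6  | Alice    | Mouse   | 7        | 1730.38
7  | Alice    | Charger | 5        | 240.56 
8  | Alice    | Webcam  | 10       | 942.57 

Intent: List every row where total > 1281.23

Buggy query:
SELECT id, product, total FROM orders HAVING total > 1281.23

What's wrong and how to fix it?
Bug: This is a non-aggregate query (no GROUP BY, no aggregates), so in SQLite the HAVING clause is invalid here; a row-level condition belongs in WHERE

Fix: Use WHERE for row-level filtering

Corrected query:
SELECT id, product, total FROM orders WHERE total > 1281.23

Result:
id | product | total  
---+---------+--------
1  | Cable   | 1853.31
2  | Webcam  | 1761.98
5  | Webcam  | 1569.63
6  | Mouse   | 1730.38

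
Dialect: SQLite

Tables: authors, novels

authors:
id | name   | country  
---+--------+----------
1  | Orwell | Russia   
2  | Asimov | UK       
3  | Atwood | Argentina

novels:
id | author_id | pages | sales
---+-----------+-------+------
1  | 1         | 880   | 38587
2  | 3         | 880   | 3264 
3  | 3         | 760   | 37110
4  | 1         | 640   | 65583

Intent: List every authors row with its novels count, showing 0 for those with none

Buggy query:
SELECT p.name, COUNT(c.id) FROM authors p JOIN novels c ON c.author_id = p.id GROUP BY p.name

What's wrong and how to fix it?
Bug: INNER JOIN drops authors rows that have no matching novels rows

Fix: Switch to LEFT JOIN to retain unmatched parent rows

Corrected query:
SELECT p.name, COUNT(c.id) FROM authors p LEFT JOIN novels c ON c.author_id = p.id GROUP BY p.name

Result:
name   | COUNT(c.id)
-------+------------
Asimov | 0          
Atwood | 2          
Orwell | 2          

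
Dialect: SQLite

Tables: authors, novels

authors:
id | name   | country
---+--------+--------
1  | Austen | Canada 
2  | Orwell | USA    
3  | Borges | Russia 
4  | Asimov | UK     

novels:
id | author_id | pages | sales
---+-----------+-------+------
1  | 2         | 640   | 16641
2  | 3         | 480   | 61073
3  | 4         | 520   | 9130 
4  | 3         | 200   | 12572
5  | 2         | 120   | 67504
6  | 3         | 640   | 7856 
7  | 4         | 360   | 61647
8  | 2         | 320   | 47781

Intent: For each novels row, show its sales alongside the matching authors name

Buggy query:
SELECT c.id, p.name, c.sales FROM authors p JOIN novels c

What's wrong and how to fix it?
Bug: Missing join condition: each novels row is matched to all authors rows instead of just its own

Fix: Add ON c.author_id = p.id to the JOIN

Corrected query:
SELECT c.id, p.name, c.sales FROM authors p JOIN novels c ON c.author_id = p.id

Result:
id | name   | sales
---+--------+------
1  | Orwell | 16641
2  | Borges | 61073
3  | Asimov | 9130 
4  | Borges | 12572
5  | Orwell | 67504
6  | Borges | 7856 
7  | Asimov | 61647
8  | Orwell | 47781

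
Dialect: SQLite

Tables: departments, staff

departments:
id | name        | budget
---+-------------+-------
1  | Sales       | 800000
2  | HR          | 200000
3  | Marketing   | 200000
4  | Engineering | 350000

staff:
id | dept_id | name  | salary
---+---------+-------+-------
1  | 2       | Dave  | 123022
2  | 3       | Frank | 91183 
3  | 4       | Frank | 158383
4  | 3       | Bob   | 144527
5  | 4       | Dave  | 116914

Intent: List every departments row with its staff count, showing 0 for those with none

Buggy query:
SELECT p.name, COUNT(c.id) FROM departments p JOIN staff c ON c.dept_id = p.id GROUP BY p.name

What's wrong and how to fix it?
Bug: An inner join excludes parents with zero children

Fix: Use LEFT JOIN so parents without children still appear (COUNT(c.id) gives 0)

Corrected query:
SELECT p.name, COUNT(c.id) FROM departments p LEFT JOIN staff c ON c.dept_id = p.id GROUP BY p.name

Result:
name        | COUNT(c.id)
------------+------------
Engineering | 2          
HR          | 1          
Marketing   | 2          
Sales       | 0          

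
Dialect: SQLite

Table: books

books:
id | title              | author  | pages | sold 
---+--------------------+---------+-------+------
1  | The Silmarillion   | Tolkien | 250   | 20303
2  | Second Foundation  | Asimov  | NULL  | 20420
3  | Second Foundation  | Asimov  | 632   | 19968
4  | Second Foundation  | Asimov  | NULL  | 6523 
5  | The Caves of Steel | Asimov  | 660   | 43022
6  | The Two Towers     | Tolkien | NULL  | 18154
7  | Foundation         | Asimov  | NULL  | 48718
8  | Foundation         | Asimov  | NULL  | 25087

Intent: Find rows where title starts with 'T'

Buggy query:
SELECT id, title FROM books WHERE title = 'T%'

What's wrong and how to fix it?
Bug: Wildcards only work with LIKE; '=' treats '%' as a literal character

Fix: Replace '=' with LIKE so 'T%' is treated as a pattern

Corrected query:
SELECT id, title FROM books WHERE title LIKE 'T%'

Result:
id | title             
---+-------------------
1  | The Silmarillion  
5  | The Caves of Steel
6  | The Two Towers    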